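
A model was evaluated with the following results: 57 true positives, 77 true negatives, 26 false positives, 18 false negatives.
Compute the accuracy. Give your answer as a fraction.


Accuracy = (TP + TN) / (TP + TN + FP + FN) = (57 + 77) / 178 = 67/89.

67/89


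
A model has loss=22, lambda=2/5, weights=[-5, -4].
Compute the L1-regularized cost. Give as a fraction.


L1 norm = sum(|w|) = 9. J = 22 + 2/5 * 9 = 128/5.

128/5


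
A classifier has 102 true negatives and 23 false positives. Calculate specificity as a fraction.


Specificity = TN / (TN + FP) = 102 / 125 = 102/125.

102/125


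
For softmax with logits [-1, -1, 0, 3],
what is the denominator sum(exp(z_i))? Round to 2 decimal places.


Denom = e^-1=0.3679 + e^-1=0.3679 + e^0=1.0000 + e^3=20.0855. Sum = 21.8213, which rounds to 21.82.

21.82


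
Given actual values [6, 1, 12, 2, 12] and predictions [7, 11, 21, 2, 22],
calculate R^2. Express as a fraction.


Mean(y) = 33/5. SS_res = 282. SS_tot = 556/5. R^2 = 1 - 282/(556/5) = -427/278.

-427/278


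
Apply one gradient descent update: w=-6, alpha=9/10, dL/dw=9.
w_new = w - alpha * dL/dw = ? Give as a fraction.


w_new = -6 - 9/10 * 9 = -6 - 81/10 = -141/10.

-141/10


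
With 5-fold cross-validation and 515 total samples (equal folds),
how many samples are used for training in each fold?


Each validation fold has 515/5 = 103 samples. Training set = 515 - 103 = 412.

412


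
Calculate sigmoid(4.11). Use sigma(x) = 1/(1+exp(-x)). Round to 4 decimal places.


sigma(4.11) = 1/(1+e^(-4.11)) = 1/(1+0.016408) = 1/1.016408 = 0.9839.

0.9839


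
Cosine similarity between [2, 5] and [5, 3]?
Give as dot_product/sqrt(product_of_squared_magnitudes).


dot = 25. |a|^2 = 29, |b|^2 = 34. cos = 25/sqrt(986).

25/sqrt(986)


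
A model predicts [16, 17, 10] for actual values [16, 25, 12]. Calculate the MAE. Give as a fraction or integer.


MAE = (1/3) * (|16-16|=0 + |25-17|=8 + |12-10|=2). Sum = 10. MAE = 10/3.

10/3


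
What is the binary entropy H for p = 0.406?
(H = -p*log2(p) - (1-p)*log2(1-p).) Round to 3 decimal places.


H = -0.406*log2(0.406) - 0.594*log2(0.594) = 0.974.

0.974


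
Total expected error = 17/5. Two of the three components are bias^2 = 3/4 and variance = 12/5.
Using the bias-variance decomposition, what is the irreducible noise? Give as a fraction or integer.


Total error = bias^2 + variance + irreducible noise. So irreducible noise = 17/5 - 3/4 - 12/5 = 1/4.

1/4


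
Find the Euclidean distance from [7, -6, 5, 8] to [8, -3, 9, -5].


d = sqrt(sum of squared differences). (7-8)^2=1, (-6--3)^2=9, (5-9)^2=16, (8--5)^2=169. Sum = 195.

sqrt(195)


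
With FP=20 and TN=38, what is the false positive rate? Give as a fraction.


FPR = FP / (FP + TN) = 20 / 58 = 10/29.

10/29


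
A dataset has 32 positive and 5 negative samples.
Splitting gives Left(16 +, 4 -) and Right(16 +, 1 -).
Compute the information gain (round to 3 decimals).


H(parent) = 0.5714. H(left) = 0.7219, H(right) = 0.3228. Weighted = (20/37)*0.7219 + (17/37)*0.3228 = 0.5385. IG = 0.5714 - 0.5385 = 0.0329, which rounds to 0.033.

0.033


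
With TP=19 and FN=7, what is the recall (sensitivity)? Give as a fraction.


Recall = TP / (TP + FN) = 19 / 26 = 19/26.

19/26


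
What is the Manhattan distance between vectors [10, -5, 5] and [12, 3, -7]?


d = sum of absolute differences: |10-12|=2 + |-5-3|=8 + |5--7|=12 = 22.

22


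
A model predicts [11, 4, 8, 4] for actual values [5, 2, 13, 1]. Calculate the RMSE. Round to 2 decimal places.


MSE = 18.5000. RMSE = sqrt(18.5000) = 4.30.

4.30


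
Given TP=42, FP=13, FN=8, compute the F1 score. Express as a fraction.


Precision = 42/55 = 42/55. Recall = 42/50 = 21/25. F1 = 2*P*R/(P+R) = 4/5.

4/5


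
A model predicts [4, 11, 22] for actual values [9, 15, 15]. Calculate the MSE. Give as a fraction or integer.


MSE = (1/3) * ((9-4)^2=25 + (15-11)^2=16 + (15-22)^2=49). Sum = 90. MSE = 30.

30


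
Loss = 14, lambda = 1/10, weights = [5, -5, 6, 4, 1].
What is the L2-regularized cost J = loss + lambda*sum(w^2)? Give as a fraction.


L2 sq norm = sum(w^2) = 103. J = 14 + 1/10 * 103 = 243/10.

243/10


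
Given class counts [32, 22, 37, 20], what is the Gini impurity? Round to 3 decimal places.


Total = 111. Proportions: 32/111, 22/111, 37/111, 20/111. sum(p_i^2) = 0.2660. Gini = 1 - 0.2660 = 0.7340, which rounds to 0.734.

0.734


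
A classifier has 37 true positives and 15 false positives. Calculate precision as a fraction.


Precision = TP / (TP + FP) = 37 / 52 = 37/52.

37/52


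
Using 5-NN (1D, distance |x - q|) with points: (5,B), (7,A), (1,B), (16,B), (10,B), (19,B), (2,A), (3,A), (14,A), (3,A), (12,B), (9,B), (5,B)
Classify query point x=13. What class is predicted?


Distances: |5-13|=8, |7-13|=6, |1-13|=12, |16-13|=3, |10-13|=3, |19-13|=6, |2-13|=11, |3-13|=10, |14-13|=1, |3-13|=10, |12-13|=1, |9-13|=4, |5-13|=8. 5 nearest: (14,A), (12,B), (16,B), (10,B), (9,B). Counts: {'A': 1, 'B': 4}. Majority class: B.

B


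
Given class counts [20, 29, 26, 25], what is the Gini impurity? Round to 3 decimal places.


Total = 100. Proportions: 20/100, 29/100, 26/100, 25/100. sum(p_i^2) = 0.2542. Gini = 1 - 0.2542 = 0.7458, which rounds to 0.746.

0.746


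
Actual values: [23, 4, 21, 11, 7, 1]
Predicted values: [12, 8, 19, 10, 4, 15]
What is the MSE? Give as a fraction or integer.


MSE = (1/6) * ((23-12)^2=121 + (4-8)^2=16 + (21-19)^2=4 + (11-10)^2=1 + (7-4)^2=9 + (1-15)^2=196). Sum = 347. MSE = 347/6.

347/6


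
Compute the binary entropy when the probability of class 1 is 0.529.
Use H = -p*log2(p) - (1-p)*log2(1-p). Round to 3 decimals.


H = -0.529*log2(0.529) - 0.471*log2(0.471) = 0.998.

0.998


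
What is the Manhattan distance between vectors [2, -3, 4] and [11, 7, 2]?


d = sum of absolute differences: |2-11|=9 + |-3-7|=10 + |4-2|=2 = 21.

21


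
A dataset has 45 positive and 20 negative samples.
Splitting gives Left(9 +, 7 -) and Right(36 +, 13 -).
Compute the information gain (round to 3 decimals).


H(parent) = 0.8905. H(left) = 0.9887, H(right) = 0.8346. Weighted = (16/65)*0.9887 + (49/65)*0.8346 = 0.8725. IG = 0.8905 - 0.8725 = 0.0180, which rounds to 0.018.

0.018


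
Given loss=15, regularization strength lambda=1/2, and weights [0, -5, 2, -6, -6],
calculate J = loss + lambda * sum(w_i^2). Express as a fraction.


L2 sq norm = sum(w^2) = 101. J = 15 + 1/2 * 101 = 131/2.

131/2


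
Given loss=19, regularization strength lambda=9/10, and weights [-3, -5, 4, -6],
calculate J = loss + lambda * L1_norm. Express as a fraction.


L1 norm = sum(|w|) = 18. J = 19 + 9/10 * 18 = 176/5.

176/5


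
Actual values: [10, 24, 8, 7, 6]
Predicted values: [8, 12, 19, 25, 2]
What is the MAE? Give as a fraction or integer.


MAE = (1/5) * (|10-8|=2 + |24-12|=12 + |8-19|=11 + |7-25|=18 + |6-2|=4). Sum = 47. MAE = 47/5.

47/5


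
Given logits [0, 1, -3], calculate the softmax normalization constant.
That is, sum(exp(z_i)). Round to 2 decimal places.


Denom = e^0=1.0000 + e^1=2.7183 + e^-3=0.0498. Sum = 3.7681, which rounds to 3.77.

3.77


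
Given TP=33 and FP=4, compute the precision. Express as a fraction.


Precision = TP / (TP + FP) = 33 / 37 = 33/37.

33/37


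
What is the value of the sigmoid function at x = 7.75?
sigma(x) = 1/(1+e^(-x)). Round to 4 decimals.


sigma(7.75) = 1/(1+e^(-7.75)) = 1/(1+0.000431) = 1/1.000431 = 0.9996.

0.9996


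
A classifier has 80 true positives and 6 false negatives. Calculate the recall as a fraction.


Recall = TP / (TP + FN) = 80 / 86 = 40/43.

40/43


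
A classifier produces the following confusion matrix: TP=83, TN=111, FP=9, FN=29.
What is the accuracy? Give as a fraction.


Accuracy = (TP + TN) / (TP + TN + FP + FN) = (83 + 111) / 232 = 97/116.

97/116


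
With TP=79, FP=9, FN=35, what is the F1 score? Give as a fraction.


Precision = 79/88 = 79/88. Recall = 79/114 = 79/114. F1 = 2*P*R/(P+R) = 79/101.

79/101


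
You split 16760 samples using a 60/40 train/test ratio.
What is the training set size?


Test set = 16760 * 40% = 6704. Training set = 16760 - 6704 = 10056.

10056


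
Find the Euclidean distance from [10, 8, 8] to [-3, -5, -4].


d = sqrt(sum of squared differences). (10--3)^2=169, (8--5)^2=169, (8--4)^2=144. Sum = 482.

sqrt(482)


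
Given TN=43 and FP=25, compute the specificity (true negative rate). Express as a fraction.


Specificity = TN / (TN + FP) = 43 / 68 = 43/68.

43/68


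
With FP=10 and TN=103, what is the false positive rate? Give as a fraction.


FPR = FP / (FP + TN) = 10 / 113 = 10/113.

10/113


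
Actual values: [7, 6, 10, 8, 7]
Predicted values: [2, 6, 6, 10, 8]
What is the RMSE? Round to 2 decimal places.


MSE = 9.2000. RMSE = sqrt(9.2000) = 3.03.

3.03


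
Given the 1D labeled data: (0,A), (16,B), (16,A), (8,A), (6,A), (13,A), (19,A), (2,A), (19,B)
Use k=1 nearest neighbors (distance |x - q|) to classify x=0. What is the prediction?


Distances: |0-0|=0, |16-0|=16, |16-0|=16, |8-0|=8, |6-0|=6, |13-0|=13, |19-0|=19, |2-0|=2, |19-0|=19. 1 nearest: (0,A). Counts: {'A': 1}. Majority class: A.

A


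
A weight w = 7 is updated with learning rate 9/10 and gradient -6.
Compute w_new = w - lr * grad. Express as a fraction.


w_new = 7 - 9/10 * -6 = 7 - -27/5 = 62/5.

62/5


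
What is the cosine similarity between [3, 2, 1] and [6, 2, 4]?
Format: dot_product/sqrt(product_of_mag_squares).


dot = 26. |a|^2 = 14, |b|^2 = 56. cos = 26/sqrt(784).

26/sqrt(784)


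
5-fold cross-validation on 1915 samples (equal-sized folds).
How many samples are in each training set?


Each validation fold has 1915/5 = 383 samples. Training set = 1915 - 383 = 1532.

1532


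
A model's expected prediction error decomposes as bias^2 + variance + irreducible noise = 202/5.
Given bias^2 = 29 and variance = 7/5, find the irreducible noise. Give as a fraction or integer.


Total error = bias^2 + variance + irreducible noise. So irreducible noise = 202/5 - 29 - 7/5 = 10.

10


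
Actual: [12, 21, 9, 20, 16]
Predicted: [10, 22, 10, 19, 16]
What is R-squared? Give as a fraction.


Mean(y) = 78/5. SS_res = 7. SS_tot = 526/5. R^2 = 1 - 7/(526/5) = 491/526.

491/526


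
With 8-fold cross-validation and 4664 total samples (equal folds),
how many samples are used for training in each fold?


Each validation fold has 4664/8 = 583 samples. Training set = 4664 - 583 = 4081.

4081


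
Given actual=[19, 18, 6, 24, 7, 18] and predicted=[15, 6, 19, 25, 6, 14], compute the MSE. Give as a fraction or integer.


MSE = (1/6) * ((19-15)^2=16 + (18-6)^2=144 + (6-19)^2=169 + (24-25)^2=1 + (7-6)^2=1 + (18-14)^2=16). Sum = 347. MSE = 347/6.

347/6


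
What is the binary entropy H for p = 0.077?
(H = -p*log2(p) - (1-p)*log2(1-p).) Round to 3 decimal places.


H = -0.077*log2(0.077) - 0.923*log2(0.923) = 0.392.

0.392


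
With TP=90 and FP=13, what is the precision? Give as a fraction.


Precision = TP / (TP + FP) = 90 / 103 = 90/103.

90/103


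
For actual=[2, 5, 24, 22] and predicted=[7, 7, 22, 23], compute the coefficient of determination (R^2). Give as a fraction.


Mean(y) = 53/4. SS_res = 34. SS_tot = 1547/4. R^2 = 1 - 34/(1547/4) = 83/91.

83/91


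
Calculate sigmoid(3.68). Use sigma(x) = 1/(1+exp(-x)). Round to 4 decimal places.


sigma(3.68) = 1/(1+e^(-3.68)) = 1/(1+0.025223) = 1/1.025223 = 0.9754.

0.9754


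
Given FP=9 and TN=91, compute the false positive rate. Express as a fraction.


FPR = FP / (FP + TN) = 9 / 100 = 9/100.

9/100


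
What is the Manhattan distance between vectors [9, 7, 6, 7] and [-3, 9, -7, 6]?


d = sum of absolute differences: |9--3|=12 + |7-9|=2 + |6--7|=13 + |7-6|=1 = 28.

28


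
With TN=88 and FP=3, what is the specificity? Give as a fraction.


Specificity = TN / (TN + FP) = 88 / 91 = 88/91.

88/91


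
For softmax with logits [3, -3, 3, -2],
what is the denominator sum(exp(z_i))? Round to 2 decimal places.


Denom = e^3=20.0855 + e^-3=0.0498 + e^3=20.0855 + e^-2=0.1353. Sum = 40.3561, which rounds to 40.36.

40.36


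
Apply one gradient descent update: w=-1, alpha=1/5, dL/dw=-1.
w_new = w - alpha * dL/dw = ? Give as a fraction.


w_new = -1 - 1/5 * -1 = -1 - -1/5 = -4/5.

-4/5


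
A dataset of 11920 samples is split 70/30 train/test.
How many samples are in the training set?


Test set = 11920 * 30% = 3576. Training set = 11920 - 3576 = 8344.

8344


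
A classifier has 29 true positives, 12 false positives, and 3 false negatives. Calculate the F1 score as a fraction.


Precision = 29/41 = 29/41. Recall = 29/32 = 29/32. F1 = 2*P*R/(P+R) = 58/73.

58/73


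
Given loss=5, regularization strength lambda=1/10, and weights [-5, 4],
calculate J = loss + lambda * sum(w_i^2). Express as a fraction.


L2 sq norm = sum(w^2) = 41. J = 5 + 1/10 * 41 = 91/10.

91/10


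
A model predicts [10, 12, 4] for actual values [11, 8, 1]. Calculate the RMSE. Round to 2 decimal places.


MSE = 8.6667. RMSE = sqrt(8.6667) = 2.94.

2.94


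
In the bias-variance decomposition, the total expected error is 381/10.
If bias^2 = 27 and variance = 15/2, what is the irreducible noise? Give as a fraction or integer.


Total error = bias^2 + variance + irreducible noise. So irreducible noise = 381/10 - 27 - 15/2 = 18/5.

18/5


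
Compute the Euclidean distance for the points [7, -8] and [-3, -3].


d = sqrt(sum of squared differences). (7--3)^2=100, (-8--3)^2=25. Sum = 125.

sqrt(125)


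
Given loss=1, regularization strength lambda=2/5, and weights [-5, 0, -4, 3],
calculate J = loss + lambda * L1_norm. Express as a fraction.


L1 norm = sum(|w|) = 12. J = 1 + 2/5 * 12 = 29/5.

29/5


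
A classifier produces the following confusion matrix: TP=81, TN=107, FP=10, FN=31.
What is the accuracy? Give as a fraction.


Accuracy = (TP + TN) / (TP + TN + FP + FN) = (81 + 107) / 229 = 188/229.

188/229


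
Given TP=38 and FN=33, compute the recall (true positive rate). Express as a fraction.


Recall = TP / (TP + FN) = 38 / 71 = 38/71.

38/71


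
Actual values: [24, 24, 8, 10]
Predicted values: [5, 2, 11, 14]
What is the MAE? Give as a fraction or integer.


MAE = (1/4) * (|24-5|=19 + |24-2|=22 + |8-11|=3 + |10-14|=4). Sum = 48. MAE = 12.

12


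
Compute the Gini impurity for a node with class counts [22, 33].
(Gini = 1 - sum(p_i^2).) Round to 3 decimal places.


Total = 55. Proportions: 22/55, 33/55. sum(p_i^2) = 0.5200. Gini = 1 - 0.5200 = 0.4800, which rounds to 0.480.

0.480


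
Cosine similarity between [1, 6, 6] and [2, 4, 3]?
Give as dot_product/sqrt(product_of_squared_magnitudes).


dot = 44. |a|^2 = 73, |b|^2 = 29. cos = 44/sqrt(2117).

44/sqrt(2117)


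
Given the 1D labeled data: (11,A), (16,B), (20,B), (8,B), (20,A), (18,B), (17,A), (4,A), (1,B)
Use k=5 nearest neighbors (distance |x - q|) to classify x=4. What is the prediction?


Distances: |11-4|=7, |16-4|=12, |20-4|=16, |8-4|=4, |20-4|=16, |18-4|=14, |17-4|=13, |4-4|=0, |1-4|=3. 5 nearest: (4,A), (1,B), (8,B), (11,A), (16,B). Counts: {'A': 2, 'B': 3}. Majority class: B.

B


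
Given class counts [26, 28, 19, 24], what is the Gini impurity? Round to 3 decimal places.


Total = 97. Proportions: 26/97, 28/97, 19/97, 24/97. sum(p_i^2) = 0.2548. Gini = 1 - 0.2548 = 0.7452, which rounds to 0.745.

0.745


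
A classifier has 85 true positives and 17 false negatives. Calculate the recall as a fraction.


Recall = TP / (TP + FN) = 85 / 102 = 5/6.

5/6


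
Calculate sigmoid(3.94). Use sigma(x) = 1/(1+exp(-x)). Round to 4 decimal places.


sigma(3.94) = 1/(1+e^(-3.94)) = 1/(1+0.019448) = 1/1.019448 = 0.9809.

0.9809


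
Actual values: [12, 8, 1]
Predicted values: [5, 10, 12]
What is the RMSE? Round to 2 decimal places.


MSE = 58.0000. RMSE = sqrt(58.0000) = 7.62.

7.62


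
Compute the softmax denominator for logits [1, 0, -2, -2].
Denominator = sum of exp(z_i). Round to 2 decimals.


Denom = e^1=2.7183 + e^0=1.0000 + e^-2=0.1353 + e^-2=0.1353. Sum = 3.9889, which rounds to 3.99.

3.99


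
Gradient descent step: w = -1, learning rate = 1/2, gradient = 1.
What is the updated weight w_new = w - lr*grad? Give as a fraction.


w_new = -1 - 1/2 * 1 = -1 - 1/2 = -3/2.

-3/2


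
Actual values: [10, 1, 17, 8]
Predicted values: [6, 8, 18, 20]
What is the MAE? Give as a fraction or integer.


MAE = (1/4) * (|10-6|=4 + |1-8|=7 + |17-18|=1 + |8-20|=12). Sum = 24. MAE = 6.

6


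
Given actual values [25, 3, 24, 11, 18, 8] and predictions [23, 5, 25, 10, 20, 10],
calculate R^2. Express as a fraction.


Mean(y) = 89/6. SS_res = 18. SS_tot = 2393/6. R^2 = 1 - 18/(2393/6) = 2285/2393.

2285/2393


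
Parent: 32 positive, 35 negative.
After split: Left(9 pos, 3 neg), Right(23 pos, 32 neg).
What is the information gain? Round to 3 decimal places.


H(parent) = 0.9986. H(left) = 0.8113, H(right) = 0.9806. Weighted = (12/67)*0.8113 + (55/67)*0.9806 = 0.9503. IG = 0.9986 - 0.9503 = 0.0483, which rounds to 0.048.

0.048


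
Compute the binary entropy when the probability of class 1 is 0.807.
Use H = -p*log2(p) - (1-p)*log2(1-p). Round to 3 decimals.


H = -0.807*log2(0.807) - 0.193*log2(0.193) = 0.708.

0.708


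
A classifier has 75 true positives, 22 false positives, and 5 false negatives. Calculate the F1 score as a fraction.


Precision = 75/97 = 75/97. Recall = 75/80 = 15/16. F1 = 2*P*R/(P+R) = 50/59.

50/59


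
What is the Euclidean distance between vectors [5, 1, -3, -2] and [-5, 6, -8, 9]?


d = sqrt(sum of squared differences). (5--5)^2=100, (1-6)^2=25, (-3--8)^2=25, (-2-9)^2=121. Sum = 271.

sqrt(271)


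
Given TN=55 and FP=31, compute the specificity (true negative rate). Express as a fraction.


Specificity = TN / (TN + FP) = 55 / 86 = 55/86.

55/86


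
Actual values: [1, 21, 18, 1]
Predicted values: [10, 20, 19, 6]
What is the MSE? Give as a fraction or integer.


MSE = (1/4) * ((1-10)^2=81 + (21-20)^2=1 + (18-19)^2=1 + (1-6)^2=25). Sum = 108. MSE = 27.

27


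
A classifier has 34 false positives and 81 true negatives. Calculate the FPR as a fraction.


FPR = FP / (FP + TN) = 34 / 115 = 34/115.

34/115


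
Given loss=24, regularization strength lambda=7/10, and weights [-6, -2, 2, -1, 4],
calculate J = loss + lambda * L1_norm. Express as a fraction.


L1 norm = sum(|w|) = 15. J = 24 + 7/10 * 15 = 69/2.

69/2


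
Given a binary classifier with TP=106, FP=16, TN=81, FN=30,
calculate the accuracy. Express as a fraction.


Accuracy = (TP + TN) / (TP + TN + FP + FN) = (106 + 81) / 233 = 187/233.

187/233


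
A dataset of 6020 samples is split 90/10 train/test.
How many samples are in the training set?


Test set = 6020 * 10% = 602. Training set = 6020 - 602 = 5418.

5418


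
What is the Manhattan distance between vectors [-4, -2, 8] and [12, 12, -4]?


d = sum of absolute differences: |-4-12|=16 + |-2-12|=14 + |8--4|=12 = 42.

42


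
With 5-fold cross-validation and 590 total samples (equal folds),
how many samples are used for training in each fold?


Each validation fold has 590/5 = 118 samples. Training set = 590 - 118 = 472.

472


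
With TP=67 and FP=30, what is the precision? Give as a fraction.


Precision = TP / (TP + FP) = 67 / 97 = 67/97.

67/97


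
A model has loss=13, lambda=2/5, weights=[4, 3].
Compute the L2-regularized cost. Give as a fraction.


L2 sq norm = sum(w^2) = 25. J = 13 + 2/5 * 25 = 23.

23


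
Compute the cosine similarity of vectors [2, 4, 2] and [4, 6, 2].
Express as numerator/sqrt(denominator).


dot = 36. |a|^2 = 24, |b|^2 = 56. cos = 36/sqrt(1344).

36/sqrt(1344)


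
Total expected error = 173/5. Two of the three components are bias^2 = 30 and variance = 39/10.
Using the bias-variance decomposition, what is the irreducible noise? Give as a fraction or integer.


Total error = bias^2 + variance + irreducible noise. So irreducible noise = 173/5 - 30 - 39/10 = 7/10.

7/10


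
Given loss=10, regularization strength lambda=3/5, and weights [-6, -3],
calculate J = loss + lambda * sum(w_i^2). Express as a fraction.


L2 sq norm = sum(w^2) = 45. J = 10 + 3/5 * 45 = 37.

37


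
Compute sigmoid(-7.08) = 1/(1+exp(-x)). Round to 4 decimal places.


sigma(-7.08) = 1/(1+e^(7.08)) = 1/(1+1187.968519) = 1/1188.968519 = 0.0008.

0.0008


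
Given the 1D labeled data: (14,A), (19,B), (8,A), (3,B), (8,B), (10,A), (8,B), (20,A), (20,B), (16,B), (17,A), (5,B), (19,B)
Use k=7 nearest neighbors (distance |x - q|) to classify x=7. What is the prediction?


Distances: |14-7|=7, |19-7|=12, |8-7|=1, |3-7|=4, |8-7|=1, |10-7|=3, |8-7|=1, |20-7|=13, |20-7|=13, |16-7|=9, |17-7|=10, |5-7|=2, |19-7|=12. 7 nearest: (8,A), (8,B), (8,B), (5,B), (10,A), (3,B), (14,A). Counts: {'A': 3, 'B': 4}. Majority class: B.

B


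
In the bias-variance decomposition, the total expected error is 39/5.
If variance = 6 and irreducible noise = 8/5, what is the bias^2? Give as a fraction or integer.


Total error = bias^2 + variance + irreducible noise. So bias^2 = 39/5 - 6 - 8/5 = 1/5.

1/5


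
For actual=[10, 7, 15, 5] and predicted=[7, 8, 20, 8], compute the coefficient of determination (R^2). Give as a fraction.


Mean(y) = 37/4. SS_res = 44. SS_tot = 227/4. R^2 = 1 - 44/(227/4) = 51/227.

51/227


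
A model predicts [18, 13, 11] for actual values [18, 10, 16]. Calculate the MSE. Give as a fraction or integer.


MSE = (1/3) * ((18-18)^2=0 + (10-13)^2=9 + (16-11)^2=25). Sum = 34. MSE = 34/3.

34/3


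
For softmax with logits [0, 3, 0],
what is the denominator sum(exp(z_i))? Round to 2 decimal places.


Denom = e^0=1.0000 + e^3=20.0855 + e^0=1.0000. Sum = 22.0855, which rounds to 22.09.

22.09


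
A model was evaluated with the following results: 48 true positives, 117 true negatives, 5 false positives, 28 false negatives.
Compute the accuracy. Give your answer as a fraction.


Accuracy = (TP + TN) / (TP + TN + FP + FN) = (48 + 117) / 198 = 5/6.

5/6


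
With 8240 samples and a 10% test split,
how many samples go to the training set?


Test set = 8240 * 10% = 824. Training set = 8240 - 824 = 7416.

7416


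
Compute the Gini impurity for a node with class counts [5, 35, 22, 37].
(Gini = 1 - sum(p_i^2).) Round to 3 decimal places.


Total = 99. Proportions: 5/99, 35/99, 22/99, 37/99. sum(p_i^2) = 0.3166. Gini = 1 - 0.3166 = 0.6834, which rounds to 0.683.

0.683


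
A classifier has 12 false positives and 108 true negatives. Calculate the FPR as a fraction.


FPR = FP / (FP + TN) = 12 / 120 = 1/10.

1/10


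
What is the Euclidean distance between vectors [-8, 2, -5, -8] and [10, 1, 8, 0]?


d = sqrt(sum of squared differences). (-8-10)^2=324, (2-1)^2=1, (-5-8)^2=169, (-8-0)^2=64. Sum = 558.

sqrt(558)


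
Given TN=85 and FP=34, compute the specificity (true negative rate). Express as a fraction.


Specificity = TN / (TN + FP) = 85 / 119 = 5/7.

5/7


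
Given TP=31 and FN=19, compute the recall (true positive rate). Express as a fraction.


Recall = TP / (TP + FN) = 31 / 50 = 31/50.

31/50


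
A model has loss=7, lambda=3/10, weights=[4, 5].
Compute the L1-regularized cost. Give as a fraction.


L1 norm = sum(|w|) = 9. J = 7 + 3/10 * 9 = 97/10.

97/10


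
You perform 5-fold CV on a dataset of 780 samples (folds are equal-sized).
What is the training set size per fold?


Each validation fold has 780/5 = 156 samples. Training set = 780 - 156 = 624.

624


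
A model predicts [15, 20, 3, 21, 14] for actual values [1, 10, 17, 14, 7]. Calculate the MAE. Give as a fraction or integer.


MAE = (1/5) * (|1-15|=14 + |10-20|=10 + |17-3|=14 + |14-21|=7 + |7-14|=7). Sum = 52. MAE = 52/5.

52/5


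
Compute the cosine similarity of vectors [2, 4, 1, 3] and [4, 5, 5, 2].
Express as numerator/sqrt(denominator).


dot = 39. |a|^2 = 30, |b|^2 = 70. cos = 39/sqrt(2100).

39/sqrt(2100)


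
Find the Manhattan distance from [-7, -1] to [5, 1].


d = sum of absolute differences: |-7-5|=12 + |-1-1|=2 = 14.

14


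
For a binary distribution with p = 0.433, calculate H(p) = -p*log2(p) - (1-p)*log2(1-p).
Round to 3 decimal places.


H = -0.433*log2(0.433) - 0.567*log2(0.567) = 0.987.

0.987


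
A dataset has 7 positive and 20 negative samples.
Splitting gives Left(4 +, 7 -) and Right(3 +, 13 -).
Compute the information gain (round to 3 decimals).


H(parent) = 0.8256. H(left) = 0.9457, H(right) = 0.6962. Weighted = (11/27)*0.9457 + (16/27)*0.6962 = 0.7978. IG = 0.8256 - 0.7978 = 0.0278, which rounds to 0.028.

0.028


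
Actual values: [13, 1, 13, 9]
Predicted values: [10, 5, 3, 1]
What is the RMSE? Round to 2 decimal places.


MSE = 47.2500. RMSE = sqrt(47.2500) = 6.87.

6.87


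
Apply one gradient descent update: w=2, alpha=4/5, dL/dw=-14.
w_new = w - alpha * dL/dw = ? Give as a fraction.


w_new = 2 - 4/5 * -14 = 2 - -56/5 = 66/5.

66/5


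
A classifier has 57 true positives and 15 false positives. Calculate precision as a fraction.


Precision = TP / (TP + FP) = 57 / 72 = 19/24.

19/24


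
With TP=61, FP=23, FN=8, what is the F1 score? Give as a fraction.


Precision = 61/84 = 61/84. Recall = 61/69 = 61/69. F1 = 2*P*R/(P+R) = 122/153.

122/153


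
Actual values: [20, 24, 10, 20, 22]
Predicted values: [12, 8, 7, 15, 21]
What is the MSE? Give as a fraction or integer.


MSE = (1/5) * ((20-12)^2=64 + (24-8)^2=256 + (10-7)^2=9 + (20-15)^2=25 + (22-21)^2=1). Sum = 355. MSE = 71.

71


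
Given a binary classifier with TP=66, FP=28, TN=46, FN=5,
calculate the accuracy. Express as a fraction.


Accuracy = (TP + TN) / (TP + TN + FP + FN) = (66 + 46) / 145 = 112/145.

112/145


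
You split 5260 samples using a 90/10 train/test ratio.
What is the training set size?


Test set = 5260 * 10% = 526. Training set = 5260 - 526 = 4734.

4734


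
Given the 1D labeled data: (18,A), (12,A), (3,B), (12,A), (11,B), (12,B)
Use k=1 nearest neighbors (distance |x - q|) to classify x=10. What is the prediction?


Distances: |18-10|=8, |12-10|=2, |3-10|=7, |12-10|=2, |11-10|=1, |12-10|=2. 1 nearest: (11,B). Counts: {'B': 1}. Majority class: B.

B


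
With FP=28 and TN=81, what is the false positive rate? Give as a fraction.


FPR = FP / (FP + TN) = 28 / 109 = 28/109.

28/109


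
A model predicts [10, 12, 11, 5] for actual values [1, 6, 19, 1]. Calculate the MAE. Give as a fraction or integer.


MAE = (1/4) * (|1-10|=9 + |6-12|=6 + |19-11|=8 + |1-5|=4). Sum = 27. MAE = 27/4.

27/4


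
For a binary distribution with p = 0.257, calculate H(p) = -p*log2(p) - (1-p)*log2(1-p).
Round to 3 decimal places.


H = -0.257*log2(0.257) - 0.743*log2(0.743) = 0.822.

0.822


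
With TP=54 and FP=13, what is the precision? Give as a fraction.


Precision = TP / (TP + FP) = 54 / 67 = 54/67.

54/67


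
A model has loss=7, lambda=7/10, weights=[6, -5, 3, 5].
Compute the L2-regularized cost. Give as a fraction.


L2 sq norm = sum(w^2) = 95. J = 7 + 7/10 * 95 = 147/2.

147/2


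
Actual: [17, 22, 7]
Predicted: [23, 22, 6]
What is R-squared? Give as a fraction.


Mean(y) = 46/3. SS_res = 37. SS_tot = 350/3. R^2 = 1 - 37/(350/3) = 239/350.

239/350


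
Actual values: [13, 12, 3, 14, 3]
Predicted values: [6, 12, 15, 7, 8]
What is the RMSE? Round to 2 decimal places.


MSE = 53.4000. RMSE = sqrt(53.4000) = 7.31.

7.31


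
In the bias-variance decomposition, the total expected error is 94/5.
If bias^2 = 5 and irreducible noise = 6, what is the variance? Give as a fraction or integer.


Total error = bias^2 + variance + irreducible noise. So variance = 94/5 - 5 - 6 = 39/5.

39/5


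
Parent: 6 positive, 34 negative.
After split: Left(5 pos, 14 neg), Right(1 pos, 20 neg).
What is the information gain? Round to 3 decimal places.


H(parent) = 0.6098. H(left) = 0.8315, H(right) = 0.2762. Weighted = (19/40)*0.8315 + (21/40)*0.2762 = 0.5400. IG = 0.6098 - 0.5400 = 0.0698, which rounds to 0.070.

0.070


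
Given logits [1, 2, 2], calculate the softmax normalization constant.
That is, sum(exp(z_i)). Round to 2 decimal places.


Denom = e^1=2.7183 + e^2=7.3891 + e^2=7.3891. Sum = 17.4965, which rounds to 17.50.

17.50


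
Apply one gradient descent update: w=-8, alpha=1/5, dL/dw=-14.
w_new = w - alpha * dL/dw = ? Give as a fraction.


w_new = -8 - 1/5 * -14 = -8 - -14/5 = -26/5.

-26/5


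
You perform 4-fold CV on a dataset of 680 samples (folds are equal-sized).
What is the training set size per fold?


Each validation fold has 680/4 = 170 samples. Training set = 680 - 170 = 510.

510


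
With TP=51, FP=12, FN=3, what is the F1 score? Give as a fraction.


Precision = 51/63 = 17/21. Recall = 51/54 = 17/18. F1 = 2*P*R/(P+R) = 34/39.

34/39


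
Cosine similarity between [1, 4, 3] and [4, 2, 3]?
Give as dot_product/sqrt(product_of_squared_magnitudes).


dot = 21. |a|^2 = 26, |b|^2 = 29. cos = 21/sqrt(754).

21/sqrt(754)


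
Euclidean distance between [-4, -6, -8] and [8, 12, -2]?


d = sqrt(sum of squared differences). (-4-8)^2=144, (-6-12)^2=324, (-8--2)^2=36. Sum = 504.

sqrt(504)


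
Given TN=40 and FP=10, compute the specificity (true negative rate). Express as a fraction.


Specificity = TN / (TN + FP) = 40 / 50 = 4/5.

4/5


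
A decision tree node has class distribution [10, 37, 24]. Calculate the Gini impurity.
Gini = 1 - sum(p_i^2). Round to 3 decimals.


Total = 71. Proportions: 10/71, 37/71, 24/71. sum(p_i^2) = 0.4057. Gini = 1 - 0.4057 = 0.5943, which rounds to 0.594.

0.594


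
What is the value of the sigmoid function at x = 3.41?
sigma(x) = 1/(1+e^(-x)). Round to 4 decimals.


sigma(3.41) = 1/(1+e^(-3.41)) = 1/(1+0.033041) = 1/1.033041 = 0.9680.

0.9680


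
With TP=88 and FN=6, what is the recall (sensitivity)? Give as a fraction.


Recall = TP / (TP + FN) = 88 / 94 = 44/47.

44/47


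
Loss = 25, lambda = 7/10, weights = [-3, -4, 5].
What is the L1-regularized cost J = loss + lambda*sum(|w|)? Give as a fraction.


L1 norm = sum(|w|) = 12. J = 25 + 7/10 * 12 = 167/5.

167/5


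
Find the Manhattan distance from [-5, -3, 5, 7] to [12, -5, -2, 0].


d = sum of absolute differences: |-5-12|=17 + |-3--5|=2 + |5--2|=7 + |7-0|=7 = 33.

33


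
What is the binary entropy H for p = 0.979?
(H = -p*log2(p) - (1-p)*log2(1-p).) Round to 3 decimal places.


H = -0.979*log2(0.979) - 0.021*log2(0.021) = 0.147.

0.147


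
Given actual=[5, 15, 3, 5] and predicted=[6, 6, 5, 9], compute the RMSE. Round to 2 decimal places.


MSE = 25.5000. RMSE = sqrt(25.5000) = 5.05.

5.05


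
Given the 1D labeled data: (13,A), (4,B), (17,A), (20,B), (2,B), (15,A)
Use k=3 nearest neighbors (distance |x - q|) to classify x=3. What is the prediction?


Distances: |13-3|=10, |4-3|=1, |17-3|=14, |20-3|=17, |2-3|=1, |15-3|=12. 3 nearest: (4,B), (2,B), (13,A). Counts: {'B': 2, 'A': 1}. Majority class: B.

B


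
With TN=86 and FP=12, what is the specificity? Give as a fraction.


Specificity = TN / (TN + FP) = 86 / 98 = 43/49.

43/49


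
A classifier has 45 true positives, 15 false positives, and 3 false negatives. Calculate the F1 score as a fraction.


Precision = 45/60 = 3/4. Recall = 45/48 = 15/16. F1 = 2*P*R/(P+R) = 5/6.

5/6


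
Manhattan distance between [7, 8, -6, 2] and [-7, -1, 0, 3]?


d = sum of absolute differences: |7--7|=14 + |8--1|=9 + |-6-0|=6 + |2-3|=1 = 30.

30


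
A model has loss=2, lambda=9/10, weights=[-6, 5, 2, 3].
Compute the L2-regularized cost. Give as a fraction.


L2 sq norm = sum(w^2) = 74. J = 2 + 9/10 * 74 = 343/5.

343/5


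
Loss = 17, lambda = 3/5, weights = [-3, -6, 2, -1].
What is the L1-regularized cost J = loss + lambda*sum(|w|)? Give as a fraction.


L1 norm = sum(|w|) = 12. J = 17 + 3/5 * 12 = 121/5.

121/5


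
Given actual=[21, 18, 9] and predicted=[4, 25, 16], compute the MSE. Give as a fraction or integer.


MSE = (1/3) * ((21-4)^2=289 + (18-25)^2=49 + (9-16)^2=49). Sum = 387. MSE = 129.

129


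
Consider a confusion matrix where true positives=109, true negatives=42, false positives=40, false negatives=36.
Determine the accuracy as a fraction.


Accuracy = (TP + TN) / (TP + TN + FP + FN) = (109 + 42) / 227 = 151/227.

151/227


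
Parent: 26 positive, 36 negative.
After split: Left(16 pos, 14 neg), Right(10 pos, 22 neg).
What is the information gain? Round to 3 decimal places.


H(parent) = 0.9812. H(left) = 0.9968, H(right) = 0.8960. Weighted = (30/62)*0.9968 + (32/62)*0.8960 = 0.9448. IG = 0.9812 - 0.9448 = 0.0364, which rounds to 0.036.

0.036


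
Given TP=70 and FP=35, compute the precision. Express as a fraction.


Precision = TP / (TP + FP) = 70 / 105 = 2/3.

2/3


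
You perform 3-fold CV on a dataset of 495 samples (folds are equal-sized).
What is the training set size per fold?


Each validation fold has 495/3 = 165 samples. Training set = 495 - 165 = 330.

330


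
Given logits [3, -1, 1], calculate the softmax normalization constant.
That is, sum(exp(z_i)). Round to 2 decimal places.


Denom = e^3=20.0855 + e^-1=0.3679 + e^1=2.7183. Sum = 23.1717, which rounds to 23.17.

23.17


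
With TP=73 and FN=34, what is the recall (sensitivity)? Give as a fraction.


Recall = TP / (TP + FN) = 73 / 107 = 73/107.

73/107


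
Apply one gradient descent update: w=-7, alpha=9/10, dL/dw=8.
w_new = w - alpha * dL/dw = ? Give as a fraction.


w_new = -7 - 9/10 * 8 = -7 - 36/5 = -71/5.

-71/5


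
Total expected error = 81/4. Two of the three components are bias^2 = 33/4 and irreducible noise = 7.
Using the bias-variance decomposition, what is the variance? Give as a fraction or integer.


Total error = bias^2 + variance + irreducible noise. So variance = 81/4 - 33/4 - 7 = 5.

5


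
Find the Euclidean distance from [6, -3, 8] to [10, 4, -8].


d = sqrt(sum of squared differences). (6-10)^2=16, (-3-4)^2=49, (8--8)^2=256. Sum = 321.

sqrt(321)


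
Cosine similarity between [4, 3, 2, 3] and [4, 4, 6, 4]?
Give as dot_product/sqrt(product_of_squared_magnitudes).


dot = 52. |a|^2 = 38, |b|^2 = 84. cos = 52/sqrt(3192).

52/sqrt(3192)


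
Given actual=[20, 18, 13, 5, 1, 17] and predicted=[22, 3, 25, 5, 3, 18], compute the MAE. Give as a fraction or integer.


MAE = (1/6) * (|20-22|=2 + |18-3|=15 + |13-25|=12 + |5-5|=0 + |1-3|=2 + |17-18|=1). Sum = 32. MAE = 16/3.

16/3


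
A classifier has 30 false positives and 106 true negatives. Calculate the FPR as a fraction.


FPR = FP / (FP + TN) = 30 / 136 = 15/68.

15/68


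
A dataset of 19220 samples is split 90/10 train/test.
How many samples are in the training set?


Test set = 19220 * 10% = 1922. Training set = 19220 - 1922 = 17298.

17298


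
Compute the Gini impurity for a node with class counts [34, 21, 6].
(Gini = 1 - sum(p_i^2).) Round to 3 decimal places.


Total = 61. Proportions: 34/61, 21/61, 6/61. sum(p_i^2) = 0.4389. Gini = 1 - 0.4389 = 0.5611, which rounds to 0.561.

0.561


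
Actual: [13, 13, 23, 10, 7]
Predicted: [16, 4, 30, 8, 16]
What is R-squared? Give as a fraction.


Mean(y) = 66/5. SS_res = 224. SS_tot = 724/5. R^2 = 1 - 224/(724/5) = -99/181.

-99/181


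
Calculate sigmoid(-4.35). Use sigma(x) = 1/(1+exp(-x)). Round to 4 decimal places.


sigma(-4.35) = 1/(1+e^(4.35)) = 1/(1+77.478463) = 1/78.478463 = 0.0127.

0.0127


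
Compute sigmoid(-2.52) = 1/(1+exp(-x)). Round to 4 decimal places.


sigma(-2.52) = 1/(1+e^(2.52)) = 1/(1+12.428597) = 1/13.428597 = 0.0745.

0.0745


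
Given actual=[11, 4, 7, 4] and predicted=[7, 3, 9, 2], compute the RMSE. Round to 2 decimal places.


MSE = 6.2500. RMSE = sqrt(6.2500) = 2.50.

2.50


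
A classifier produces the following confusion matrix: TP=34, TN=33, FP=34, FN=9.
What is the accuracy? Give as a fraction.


Accuracy = (TP + TN) / (TP + TN + FP + FN) = (34 + 33) / 110 = 67/110.

67/110


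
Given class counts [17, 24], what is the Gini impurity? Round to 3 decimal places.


Total = 41. Proportions: 17/41, 24/41. sum(p_i^2) = 0.5146. Gini = 1 - 0.5146 = 0.4854, which rounds to 0.485.

0.485


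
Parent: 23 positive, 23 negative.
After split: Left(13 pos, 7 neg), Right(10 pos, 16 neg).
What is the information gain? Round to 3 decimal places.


H(parent) = 1.0000. H(left) = 0.9341, H(right) = 0.9612. Weighted = (20/46)*0.9341 + (26/46)*0.9612 = 0.9494. IG = 1.0000 - 0.9494 = 0.0506, which rounds to 0.051.

0.051


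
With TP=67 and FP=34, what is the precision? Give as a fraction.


Precision = TP / (TP + FP) = 67 / 101 = 67/101.

67/101


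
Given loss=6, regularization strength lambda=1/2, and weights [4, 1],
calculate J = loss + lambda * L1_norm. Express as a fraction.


L1 norm = sum(|w|) = 5. J = 6 + 1/2 * 5 = 17/2.

17/2


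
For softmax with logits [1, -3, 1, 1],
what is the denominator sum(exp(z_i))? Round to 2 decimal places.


Denom = e^1=2.7183 + e^-3=0.0498 + e^1=2.7183 + e^1=2.7183. Sum = 8.2047, which rounds to 8.20.

8.20


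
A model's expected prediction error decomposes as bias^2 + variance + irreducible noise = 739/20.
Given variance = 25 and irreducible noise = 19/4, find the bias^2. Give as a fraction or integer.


Total error = bias^2 + variance + irreducible noise. So bias^2 = 739/20 - 25 - 19/4 = 36/5.

36/5


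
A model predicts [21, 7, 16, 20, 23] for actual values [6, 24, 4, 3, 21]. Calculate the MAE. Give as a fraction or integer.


MAE = (1/5) * (|6-21|=15 + |24-7|=17 + |4-16|=12 + |3-20|=17 + |21-23|=2). Sum = 63. MAE = 63/5.

63/5


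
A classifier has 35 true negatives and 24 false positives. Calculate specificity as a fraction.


Specificity = TN / (TN + FP) = 35 / 59 = 35/59.

35/59


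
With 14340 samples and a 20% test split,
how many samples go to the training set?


Test set = 14340 * 20% = 2868. Training set = 14340 - 2868 = 11472.

11472


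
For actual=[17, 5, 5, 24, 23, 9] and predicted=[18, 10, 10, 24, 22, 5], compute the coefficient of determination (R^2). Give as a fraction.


Mean(y) = 83/6. SS_res = 68. SS_tot = 2261/6. R^2 = 1 - 68/(2261/6) = 109/133.

109/133


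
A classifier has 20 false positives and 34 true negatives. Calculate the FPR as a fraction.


FPR = FP / (FP + TN) = 20 / 54 = 10/27.

10/27


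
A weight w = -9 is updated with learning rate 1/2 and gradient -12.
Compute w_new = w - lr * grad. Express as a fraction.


w_new = -9 - 1/2 * -12 = -9 - -6 = -3.

-3


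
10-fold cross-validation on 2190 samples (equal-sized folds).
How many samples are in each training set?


Each validation fold has 2190/10 = 219 samples. Training set = 2190 - 219 = 1971.

1971


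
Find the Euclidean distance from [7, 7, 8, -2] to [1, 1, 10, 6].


d = sqrt(sum of squared differences). (7-1)^2=36, (7-1)^2=36, (8-10)^2=4, (-2-6)^2=64. Sum = 140.

sqrt(140)


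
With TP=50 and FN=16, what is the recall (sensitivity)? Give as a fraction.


Recall = TP / (TP + FN) = 50 / 66 = 25/33.

25/33


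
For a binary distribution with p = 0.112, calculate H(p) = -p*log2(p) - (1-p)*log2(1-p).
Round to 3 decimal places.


H = -0.112*log2(0.112) - 0.888*log2(0.888) = 0.506.

0.506


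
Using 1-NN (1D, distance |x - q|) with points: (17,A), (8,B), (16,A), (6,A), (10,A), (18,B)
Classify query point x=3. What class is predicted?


Distances: |17-3|=14, |8-3|=5, |16-3|=13, |6-3|=3, |10-3|=7, |18-3|=15. 1 nearest: (6,A). Counts: {'A': 1}. Majority class: A.

A


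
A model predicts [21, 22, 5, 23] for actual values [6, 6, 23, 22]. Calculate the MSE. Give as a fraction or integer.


MSE = (1/4) * ((6-21)^2=225 + (6-22)^2=256 + (23-5)^2=324 + (22-23)^2=1). Sum = 806. MSE = 403/2.

403/2
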